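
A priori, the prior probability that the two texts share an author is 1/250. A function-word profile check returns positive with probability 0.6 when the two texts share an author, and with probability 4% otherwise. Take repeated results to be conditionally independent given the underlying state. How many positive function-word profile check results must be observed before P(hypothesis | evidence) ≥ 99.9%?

5

Prior odds: 0.004 ÷ 0.996 = 1/249.
Likelihood ratio of a positive result = 0.6/0.04 = 15.
Target odds: 0.999 ÷ 0.001 = 999.
Require 15ⁿ ≥ 999 ÷ (1/249) = 248751.
15⁴ = 50625 falls short of 248751 but 15⁵ = 759375 reaches it, so n = 5.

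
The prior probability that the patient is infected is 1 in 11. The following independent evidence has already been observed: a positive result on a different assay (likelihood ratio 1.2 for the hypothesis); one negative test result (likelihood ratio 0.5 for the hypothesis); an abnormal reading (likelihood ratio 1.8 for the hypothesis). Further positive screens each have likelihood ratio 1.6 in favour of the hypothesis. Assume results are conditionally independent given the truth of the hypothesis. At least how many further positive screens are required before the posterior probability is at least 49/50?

14

Prior odds = (1/11)/(10/11) = 0.1.
Combined Bayes factor of the evidence already in hand = 1.2 × 0.5 × 1.8 = 1.08.
Odds after that evidence = 0.1 × 1.08 = 0.108.
Target odds = 0.98/0.02 = 49.
Need 1.6ⁿ ≥ 49 ÷ 0.108 = 12250/27.
1.6¹³ ≈450.36 falls short of 12250/27 but 1.6¹⁴ ≈720.576 reaches it, so n = 14.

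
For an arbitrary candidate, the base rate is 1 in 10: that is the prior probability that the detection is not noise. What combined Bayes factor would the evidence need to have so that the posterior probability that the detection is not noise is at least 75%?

Prior odds = 0.1/0.9 = 1/9.
Target odds = 0.75/0.25 = 3.
Required Bayes factor = 3 ÷ (1/9) = 27.

27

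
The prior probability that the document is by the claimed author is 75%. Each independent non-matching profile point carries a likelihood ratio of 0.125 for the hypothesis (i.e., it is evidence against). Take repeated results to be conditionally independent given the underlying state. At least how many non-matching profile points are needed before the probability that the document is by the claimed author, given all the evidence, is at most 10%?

Prior odds: 0.75 ÷ 0.25 = 3.
Likelihood ratio per non-matching profile point = 0.125.
Target odds: 0.1 ÷ 0.9 = 1/9.
Require 0.125ⁿ ≤ 1/9 ÷ 3 = 1/27.
0.125¹ = 0.125 is still above 1/27 but 0.125² = 0.015625 is at or below it, so n = 2.

2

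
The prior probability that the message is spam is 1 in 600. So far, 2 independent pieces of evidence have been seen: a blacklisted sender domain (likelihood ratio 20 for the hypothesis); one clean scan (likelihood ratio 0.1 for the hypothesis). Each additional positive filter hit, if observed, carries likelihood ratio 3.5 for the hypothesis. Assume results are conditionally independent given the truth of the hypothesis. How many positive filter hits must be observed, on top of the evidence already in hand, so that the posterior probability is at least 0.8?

Prior odds = (1/600)/(599/600) = 1/599.
Combined Bayes factor of the evidence already in hand = 20 × 0.1 = 2.
Odds after that evidence = (1/599) × 2 = 2/599.
Target odds = 0.8/0.2 = 4.
Need 3.5ⁿ ≥ 4 ÷ (2/599) = 1198.
3.5⁵ = 525.21875 falls short of 1198 but 3.5⁶ = 1838.265625 reaches it, so n = 6.

6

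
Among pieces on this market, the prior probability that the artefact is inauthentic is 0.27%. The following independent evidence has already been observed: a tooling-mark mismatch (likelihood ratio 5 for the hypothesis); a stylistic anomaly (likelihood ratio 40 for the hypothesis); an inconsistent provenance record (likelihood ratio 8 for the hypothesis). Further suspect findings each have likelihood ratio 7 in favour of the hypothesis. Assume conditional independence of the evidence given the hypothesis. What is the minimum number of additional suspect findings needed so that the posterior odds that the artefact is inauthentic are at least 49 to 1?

2

Prior odds = 0.0027/0.9973 = 27/9973.
Combined Bayes factor of the evidence already in hand = 5 × 40 × 8 = 1600.
Odds after that evidence = (27/9973) × 1600 = 43200/9973.
Target odds = 49.
Need 7ⁿ ≥ 49 ÷ (43200/9973) = 488677/43200.
7¹ = 7 falls short of 488677/43200 but 7² = 49 reaches it, so n = 2.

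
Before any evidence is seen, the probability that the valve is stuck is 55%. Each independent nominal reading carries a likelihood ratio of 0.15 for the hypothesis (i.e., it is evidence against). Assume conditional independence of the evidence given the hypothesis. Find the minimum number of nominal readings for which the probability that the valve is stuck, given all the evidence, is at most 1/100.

3

Prior odds = 0.55/0.45 = 11/9.
Likelihood ratio per nominal reading = 0.15.
Target odds: 0.01 ÷ 0.99 = 1/99.
Require 0.15ⁿ ≤ 1/99 ÷ (11/9) = 1/121.
0.15² = 0.0225 is still above 1/121 but 0.15³ = 0.003375 is at or below it, so n = 3.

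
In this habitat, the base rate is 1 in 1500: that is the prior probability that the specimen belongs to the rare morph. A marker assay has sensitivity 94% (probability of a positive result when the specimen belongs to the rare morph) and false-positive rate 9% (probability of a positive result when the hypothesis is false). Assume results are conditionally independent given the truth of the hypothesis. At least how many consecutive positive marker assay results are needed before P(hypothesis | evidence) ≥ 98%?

5

Prior odds: (1/1500) ÷ (1499/1500) = 1/1499.
Likelihood ratio of a positive result = 0.94/0.09 = 94/9.
Target odds: 0.98 ÷ 0.02 = 49.
Require (94/9)ⁿ ≥ 49 ÷ (1/1499) = 73451.
(94/9)⁴ = 78074896/6561 falls short of 73451 but (94/9)⁵ ≈124287 reaches it, so n = 5.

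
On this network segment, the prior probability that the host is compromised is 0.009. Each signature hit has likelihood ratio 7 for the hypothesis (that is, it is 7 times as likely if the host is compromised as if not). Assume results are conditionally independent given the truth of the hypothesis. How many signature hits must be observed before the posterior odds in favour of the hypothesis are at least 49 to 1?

Prior odds = 0.009/0.991 = 9/991.
Likelihood ratio per signature hit = 7.
Target odds = 49.
Need (9/991) × 7ⁿ ≥ 49, i.e. 7ⁿ ≥ 48559/9.
7⁴ = 2401 falls short of 48559/9 but 7⁵ = 16807 reaches it, so n = 5.

5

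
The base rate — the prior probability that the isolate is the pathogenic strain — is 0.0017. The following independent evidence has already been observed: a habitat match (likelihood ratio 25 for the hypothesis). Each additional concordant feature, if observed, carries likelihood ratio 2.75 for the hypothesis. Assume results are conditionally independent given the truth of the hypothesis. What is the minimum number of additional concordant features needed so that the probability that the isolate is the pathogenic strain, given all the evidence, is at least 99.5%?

9

Prior odds = 0.0017/0.9983 = 17/9983.
Bayes factor of the evidence already in hand = 25.
Odds after that evidence = (17/9983) × 25 = 425/9983.
Target odds = 0.995/0.005 = 199.
Need 2.75ⁿ ≥ 199 ÷ (425/9983) = 1986617/425.
2.75⁸ = 214358881/65536 falls short of 1986617/425 but 2.75⁹ ≈8994.86 reaches it, so n = 9.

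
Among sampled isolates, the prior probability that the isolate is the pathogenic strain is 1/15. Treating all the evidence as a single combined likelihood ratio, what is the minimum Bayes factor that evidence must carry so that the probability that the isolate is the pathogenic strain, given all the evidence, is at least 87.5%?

Prior odds = (1/15)/(14/15) = 1/14.
Target odds = 0.875/0.125 = 7.
Required Bayes factor = 7 ÷ (1/14) = 98.

98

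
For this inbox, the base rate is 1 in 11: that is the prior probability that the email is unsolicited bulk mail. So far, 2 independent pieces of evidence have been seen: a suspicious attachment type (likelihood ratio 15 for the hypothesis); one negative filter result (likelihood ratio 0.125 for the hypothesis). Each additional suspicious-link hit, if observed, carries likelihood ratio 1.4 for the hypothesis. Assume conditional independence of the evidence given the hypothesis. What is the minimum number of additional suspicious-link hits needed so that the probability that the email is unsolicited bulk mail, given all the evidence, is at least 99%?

19

Prior odds = (1/11)/(10/11) = 0.1.
Combined Bayes factor of the evidence already in hand = 15 × 0.125 = 1.875.
Odds after that evidence = 0.1 × 1.875 = 0.1875.
Target odds = 0.99/0.01 = 99.
Need 1.4ⁿ ≥ 99 ÷ 0.1875 = 528.
1.4¹⁸ ≈426.879 falls short of 528 but 1.4¹⁹ ≈597.63 reaches it, so n = 19.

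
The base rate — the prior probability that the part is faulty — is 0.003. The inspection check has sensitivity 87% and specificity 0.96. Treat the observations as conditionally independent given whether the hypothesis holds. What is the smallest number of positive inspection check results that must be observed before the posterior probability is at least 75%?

3

Prior odds: 0.003 ÷ 0.997 = 3/997.
False-positive rate = 1 − 0.96 = 0.04; likelihood ratio of a positive = 0.87/0.04 = 21.75.
Target posterior odds = 0.75/0.25 = 3.
Need (3/997) × 21.75ⁿ ≥ 3, i.e. 21.75ⁿ ≥ 997.
21.75² = 473.0625 falls short of 997 but 21.75³ = 658503/64 reaches it, so n = 3.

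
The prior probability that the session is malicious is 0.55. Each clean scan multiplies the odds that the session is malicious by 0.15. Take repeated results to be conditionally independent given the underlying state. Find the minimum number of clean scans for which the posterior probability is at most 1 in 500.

4

Prior odds: 0.55 ÷ 0.45 = 11/9.
Likelihood ratio per clean scan = 0.15.
Target posterior odds = 0.002/0.998 = 1/499.
Need (11/9) × 0.15ⁿ ≤ 1/499, i.e. 0.15ⁿ ≤ 9/5489.
0.15³ = 0.003375 is still above 9/5489 but 0.15⁴ = 81/160000 is at or below it, so n = 4.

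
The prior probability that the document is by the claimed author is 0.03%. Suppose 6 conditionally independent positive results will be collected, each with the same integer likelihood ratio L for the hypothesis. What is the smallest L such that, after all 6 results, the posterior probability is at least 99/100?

Prior odds = 0.0003/0.9997 = 3/9997.
Target odds = 0.99/0.01 = 99.
Need L⁶ ≥ 99 ÷ (3/9997) = 329901.
8⁶ = 262144 < 329901 ≤ 531441 = 9⁶, so L = 9.

9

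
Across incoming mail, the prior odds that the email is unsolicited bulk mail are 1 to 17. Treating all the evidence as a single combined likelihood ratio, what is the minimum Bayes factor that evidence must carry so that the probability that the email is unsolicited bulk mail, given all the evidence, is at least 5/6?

85

Prior odds = 1/17.
Target odds = (5/6)/(1/6) = 5.
Required Bayes factor = 5 ÷ (1/17) = 85.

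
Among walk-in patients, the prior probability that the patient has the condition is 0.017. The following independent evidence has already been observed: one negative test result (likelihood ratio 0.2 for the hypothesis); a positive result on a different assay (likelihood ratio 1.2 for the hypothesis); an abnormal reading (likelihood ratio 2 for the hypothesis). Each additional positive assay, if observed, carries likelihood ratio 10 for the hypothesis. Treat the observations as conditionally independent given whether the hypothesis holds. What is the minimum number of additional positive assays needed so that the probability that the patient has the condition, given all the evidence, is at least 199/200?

5

Prior odds = 0.017/0.983 = 17/983.
Combined Bayes factor of the evidence already in hand = 0.2 × 1.2 × 2 = 0.48.
Odds after that evidence = (17/983) × 0.48 = 204/24575.
Target odds = 0.995/0.005 = 199.
Need 10ⁿ ≥ 199 ÷ (204/24575) = 4890425/204.
10⁴ = 10000 falls short of 4890425/204 but 10⁵ = 100000 reaches it, so n = 5.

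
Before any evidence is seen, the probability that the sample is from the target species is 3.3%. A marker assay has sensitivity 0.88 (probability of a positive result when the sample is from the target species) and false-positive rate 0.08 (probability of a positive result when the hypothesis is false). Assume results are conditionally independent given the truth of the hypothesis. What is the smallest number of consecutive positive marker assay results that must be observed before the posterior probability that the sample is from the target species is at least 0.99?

Prior odds: 0.033 ÷ 0.967 = 33/967.
Likelihood ratio of a positive result = 0.88/0.08 = 11.
Target posterior odds = 0.99/0.01 = 99.
Need (33/967) × 11ⁿ ≥ 99, i.e. 11ⁿ ≥ 2901.
11³ = 1331 falls short of 2901 but 11⁴ = 14641 reaches it, so n = 4.

4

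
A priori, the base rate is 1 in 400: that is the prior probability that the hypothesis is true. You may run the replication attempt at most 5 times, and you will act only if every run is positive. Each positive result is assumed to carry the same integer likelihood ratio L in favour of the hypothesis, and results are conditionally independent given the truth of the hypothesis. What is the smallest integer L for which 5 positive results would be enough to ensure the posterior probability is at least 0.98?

Prior odds = 0.0025/0.9975 = 1/399.
Target odds = 0.98/0.02 = 49.
Need L⁵ ≥ 49 ÷ (1/399) = 19551.
7⁵ = 16807 < 19551 ≤ 32768 = 8⁵, so L = 8.

8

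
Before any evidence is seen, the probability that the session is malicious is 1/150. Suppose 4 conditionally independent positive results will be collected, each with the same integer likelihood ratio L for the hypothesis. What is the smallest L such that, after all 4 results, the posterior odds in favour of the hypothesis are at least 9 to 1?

Prior odds = (1/150)/(149/150) = 1/149.
Target odds = 9.
Need L⁴ ≥ 9 ÷ (1/149) = 1341.
6⁴ = 1296 < 1341 ≤ 2401 = 7⁴, so L = 7.

7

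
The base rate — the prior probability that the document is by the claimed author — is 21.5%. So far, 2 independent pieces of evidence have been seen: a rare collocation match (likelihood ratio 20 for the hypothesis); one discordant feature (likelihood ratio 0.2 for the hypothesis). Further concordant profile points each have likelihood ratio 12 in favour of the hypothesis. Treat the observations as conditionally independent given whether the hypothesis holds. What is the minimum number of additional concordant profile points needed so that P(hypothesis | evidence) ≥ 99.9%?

Prior odds = 0.215/0.785 = 43/157.
Combined Bayes factor of the evidence already in hand = 20 × 0.2 = 4.
Odds after that evidence = (43/157) × 4 = 172/157.
Target odds = 0.999/0.001 = 999.
Need 12ⁿ ≥ 999 ÷ (172/157) = 156843/172.
12² = 144 falls short of 156843/172 but 12³ = 1728 reaches it, so n = 3.

3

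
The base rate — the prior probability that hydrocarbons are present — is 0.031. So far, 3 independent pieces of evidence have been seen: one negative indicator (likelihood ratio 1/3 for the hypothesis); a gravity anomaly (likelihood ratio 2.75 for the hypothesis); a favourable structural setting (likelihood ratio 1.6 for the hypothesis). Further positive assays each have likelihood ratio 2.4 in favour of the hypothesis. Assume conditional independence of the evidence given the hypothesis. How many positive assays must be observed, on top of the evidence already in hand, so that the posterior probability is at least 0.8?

6

Prior odds = 0.031/0.969 = 31/969.
Combined Bayes factor of the evidence already in hand = (1/3) × 2.75 × 1.6 = 22/15.
Odds after that evidence = (31/969) × 22/15 = 682/14535.
Target odds = 0.8/0.2 = 4.
Need 2.4ⁿ ≥ 4 ÷ (682/14535) = 29070/341.
2.4⁵ = 79.62624 falls short of 29070/341 but 2.4⁶ = 2985984/15625 reaches it, so n = 6.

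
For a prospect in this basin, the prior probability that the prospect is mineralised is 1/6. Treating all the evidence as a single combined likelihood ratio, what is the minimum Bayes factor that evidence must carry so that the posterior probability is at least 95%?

95

Prior odds = (1/6)/(5/6) = 0.2.
Target odds = 0.95/0.05 = 19.
Required Bayes factor = 19 ÷ 0.2 = 95.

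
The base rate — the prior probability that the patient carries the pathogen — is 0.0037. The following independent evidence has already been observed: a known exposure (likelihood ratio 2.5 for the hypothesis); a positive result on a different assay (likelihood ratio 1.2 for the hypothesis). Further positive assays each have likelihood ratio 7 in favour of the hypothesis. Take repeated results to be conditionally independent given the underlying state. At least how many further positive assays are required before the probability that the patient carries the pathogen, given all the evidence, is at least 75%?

Prior odds = 0.0037/0.9963 = 37/9963.
Combined Bayes factor of the evidence already in hand = 2.5 × 1.2 = 3.
Odds after that evidence = (37/9963) × 3 = 37/3321.
Target odds = 0.75/0.25 = 3.
Need 7ⁿ ≥ 3 ÷ (37/3321) = 9963/37.
7² = 49 falls short of 9963/37 but 7³ = 343 reaches it, so n = 3.

3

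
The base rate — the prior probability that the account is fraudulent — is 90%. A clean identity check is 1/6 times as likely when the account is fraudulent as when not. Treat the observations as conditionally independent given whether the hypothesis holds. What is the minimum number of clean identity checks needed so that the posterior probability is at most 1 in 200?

5

Prior odds: 0.9 ÷ 0.1 = 9.
Likelihood ratio per clean identity check = 1/6.
Target posterior odds = 0.005/0.995 = 1/199.
Need 9 × (1/6)ⁿ ≤ 1/199, i.e. (1/6)ⁿ ≤ 1/1791.
(1/6)⁴ = 1/1296 is still above 1/1791 but (1/6)⁵ = 1/7776 is at or below it, so n = 5.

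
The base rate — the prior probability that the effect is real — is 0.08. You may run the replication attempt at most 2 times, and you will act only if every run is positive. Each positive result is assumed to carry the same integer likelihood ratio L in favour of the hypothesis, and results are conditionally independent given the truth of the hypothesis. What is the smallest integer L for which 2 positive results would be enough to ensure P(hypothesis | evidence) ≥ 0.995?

Prior odds = 0.08/0.92 = 2/23.
Target odds = 0.995/0.005 = 199.
Need L² ≥ 199 ÷ (2/23) = 2288.5.
47² = 2209 < 2288.5 ≤ 2304 = 48², so L = 48.

48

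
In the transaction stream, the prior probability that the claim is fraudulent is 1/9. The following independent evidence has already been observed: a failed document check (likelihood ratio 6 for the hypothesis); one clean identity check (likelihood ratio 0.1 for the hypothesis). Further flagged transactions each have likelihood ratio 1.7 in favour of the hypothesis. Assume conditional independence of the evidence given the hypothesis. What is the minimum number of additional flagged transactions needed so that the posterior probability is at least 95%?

11

Prior odds = (1/9)/(8/9) = 0.125.
Combined Bayes factor of the evidence already in hand = 6 × 0.1 = 0.6.
Odds after that evidence = 0.125 × 0.6 = 0.075.
Target odds = 0.95/0.05 = 19.
Need 1.7ⁿ ≥ 19 ÷ 0.075 = 760/3.
1.7¹⁰ ≈201.599 falls short of 760/3 but 1.7¹¹ ≈342.719 reaches it, so n = 11.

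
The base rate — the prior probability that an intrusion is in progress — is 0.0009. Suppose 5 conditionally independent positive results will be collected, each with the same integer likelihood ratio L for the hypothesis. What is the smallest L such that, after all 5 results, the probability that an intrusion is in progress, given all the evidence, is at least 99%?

Prior odds = 0.0009/0.9991 = 9/9991.
Target odds = 0.99/0.01 = 99.
Need L⁵ ≥ 99 ÷ (9/9991) = 109901.
10⁵ = 100000 < 109901 ≤ 161051 = 11⁵, so L = 11.

11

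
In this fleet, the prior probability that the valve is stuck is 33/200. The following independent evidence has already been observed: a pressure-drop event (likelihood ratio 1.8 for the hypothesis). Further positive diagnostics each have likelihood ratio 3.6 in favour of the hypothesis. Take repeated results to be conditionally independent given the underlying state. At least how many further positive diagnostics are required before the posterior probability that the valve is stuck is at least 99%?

Prior odds = 0.165/0.835 = 33/167.
Bayes factor of the evidence already in hand = 1.8.
Odds after that evidence = (33/167) × 1.8 = 297/835.
Target odds = 0.99/0.01 = 99.
Need 3.6ⁿ ≥ 99 ÷ (297/835) = 835/3.
3.6⁴ = 167.9616 falls short of 835/3 but 3.6⁵ = 604.66176 reaches it, so n = 5.

5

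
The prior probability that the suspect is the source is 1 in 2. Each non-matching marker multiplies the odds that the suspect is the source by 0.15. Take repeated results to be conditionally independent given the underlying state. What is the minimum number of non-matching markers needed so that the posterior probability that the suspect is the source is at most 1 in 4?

1

Prior odds: 0.5 ÷ 0.5 = 1.
Likelihood ratio per non-matching marker = 0.15.
Target odds: 0.25 ÷ 0.75 = 1/3.
Need 1 × 0.15ⁿ ≤ 1/3, i.e. 0.15ⁿ ≤ 1/3.
0.15¹ = 0.15, which is already at or below the required 1/3; so n = 1.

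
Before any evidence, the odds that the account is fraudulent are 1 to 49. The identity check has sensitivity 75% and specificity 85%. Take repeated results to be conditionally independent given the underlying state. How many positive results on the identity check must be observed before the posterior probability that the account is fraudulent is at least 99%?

6

Prior odds = 1/49.
False-positive rate = 1 − 0.85 = 0.15; likelihood ratio of a positive = 0.75/0.15 = 5.
Target posterior odds = 0.99/0.01 = 99.
Require 5ⁿ ≥ 99 ÷ (1/49) = 4851.
5⁵ = 3125 falls short of 4851 but 5⁶ = 15625 reaches it, so n = 6.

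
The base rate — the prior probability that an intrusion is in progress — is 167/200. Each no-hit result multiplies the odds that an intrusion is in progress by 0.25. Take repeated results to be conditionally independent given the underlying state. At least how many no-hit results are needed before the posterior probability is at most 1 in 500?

Prior odds: 0.835 ÷ 0.165 = 167/33.
Likelihood ratio per no-hit result = 0.25.
Target posterior odds = 0.002/0.998 = 1/499.
Need (167/33) × 0.25ⁿ ≤ 1/499, i.e. 0.25ⁿ ≤ 33/83333.
0.25⁵ = 1/1024 is still above 33/83333 but 0.25⁶ = 1/4096 is at or below it, so n = 6.

6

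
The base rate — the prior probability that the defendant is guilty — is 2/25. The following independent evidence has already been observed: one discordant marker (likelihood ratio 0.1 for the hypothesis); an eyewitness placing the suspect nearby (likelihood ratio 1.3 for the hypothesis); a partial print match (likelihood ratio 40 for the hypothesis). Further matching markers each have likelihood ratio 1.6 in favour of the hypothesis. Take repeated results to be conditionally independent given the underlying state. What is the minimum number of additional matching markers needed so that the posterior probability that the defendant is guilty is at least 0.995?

Prior odds = 0.08/0.92 = 2/23.
Combined Bayes factor of the evidence already in hand = 0.1 × 1.3 × 40 = 5.2.
Odds after that evidence = (2/23) × 5.2 = 52/115.
Target odds = 0.995/0.005 = 199.
Need 1.6ⁿ ≥ 199 ÷ (52/115) = 22885/52.
1.6¹² ≈281.475 falls short of 22885/52 but 1.6¹³ ≈450.36 reaches it, so n = 13.

13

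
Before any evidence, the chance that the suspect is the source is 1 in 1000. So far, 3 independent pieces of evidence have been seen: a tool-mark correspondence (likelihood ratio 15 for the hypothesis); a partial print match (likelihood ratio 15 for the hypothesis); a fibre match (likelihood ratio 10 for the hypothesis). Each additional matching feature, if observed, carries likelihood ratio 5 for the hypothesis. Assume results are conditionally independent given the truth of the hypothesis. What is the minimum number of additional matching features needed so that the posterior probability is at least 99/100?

Prior odds = 0.001/0.999 = 1/999.
Combined Bayes factor of the evidence already in hand = 15 × 15 × 10 = 2250.
Odds after that evidence = (1/999) × 2250 = 250/111.
Target odds = 0.99/0.01 = 99.
Need 5ⁿ ≥ 99 ÷ (250/111) = 43.956.
5² = 25 falls short of 43.956 but 5³ = 125 reaches it, so n = 3.

3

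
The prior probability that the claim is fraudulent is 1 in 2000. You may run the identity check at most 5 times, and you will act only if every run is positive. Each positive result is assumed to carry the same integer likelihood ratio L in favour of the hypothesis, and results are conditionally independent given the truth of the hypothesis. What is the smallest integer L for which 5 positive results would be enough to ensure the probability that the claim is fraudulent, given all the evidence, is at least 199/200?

14

Prior odds = 0.0005/0.9995 = 1/1999.
Target odds = 0.995/0.005 = 199.
Need L⁵ ≥ 199 ÷ (1/1999) = 397801.
13⁵ = 371293 < 397801 ≤ 537824 = 14⁵, so L = 14.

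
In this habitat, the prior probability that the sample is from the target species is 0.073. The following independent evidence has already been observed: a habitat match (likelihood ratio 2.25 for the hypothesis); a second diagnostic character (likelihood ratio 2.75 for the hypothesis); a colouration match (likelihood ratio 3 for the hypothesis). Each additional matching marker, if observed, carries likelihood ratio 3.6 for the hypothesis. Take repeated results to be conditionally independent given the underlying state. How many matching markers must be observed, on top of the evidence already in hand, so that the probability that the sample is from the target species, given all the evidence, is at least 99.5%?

4

Prior odds = 0.073/0.927 = 73/927.
Combined Bayes factor of the evidence already in hand = 2.25 × 2.75 × 3 = 18.5625.
Odds after that evidence = (73/927) × 18.5625 = 2409/1648.
Target odds = 0.995/0.005 = 199.
Need 3.6ⁿ ≥ 199 ÷ (2409/1648) = 327952/2409.
3.6³ = 46.656 falls short of 327952/2409 but 3.6⁴ = 167.9616 reaches it, so n = 4.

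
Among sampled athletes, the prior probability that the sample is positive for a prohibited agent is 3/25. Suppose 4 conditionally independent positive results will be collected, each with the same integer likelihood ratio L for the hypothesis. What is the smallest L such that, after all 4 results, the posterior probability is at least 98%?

Prior odds = 0.12/0.88 = 3/22.
Target odds = 0.98/0.02 = 49.
Need L⁴ ≥ 49 ÷ (3/22) = 1078/3.
4⁴ = 256 < 1078/3 ≤ 625 = 5⁴, so L = 5.

5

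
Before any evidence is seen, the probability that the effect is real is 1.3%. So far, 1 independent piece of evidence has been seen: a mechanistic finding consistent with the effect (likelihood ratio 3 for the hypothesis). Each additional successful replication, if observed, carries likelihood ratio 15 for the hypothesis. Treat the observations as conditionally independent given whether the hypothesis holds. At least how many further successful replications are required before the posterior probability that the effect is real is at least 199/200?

4

Prior odds = 0.013/0.987 = 13/987.
Bayes factor of the evidence already in hand = 3.
Odds after that evidence = (13/987) × 3 = 13/329.
Target odds = 0.995/0.005 = 199.
Need 15ⁿ ≥ 199 ÷ (13/329) = 65471/13.
15³ = 3375 falls short of 65471/13 but 15⁴ = 50625 reaches it, so n = 4.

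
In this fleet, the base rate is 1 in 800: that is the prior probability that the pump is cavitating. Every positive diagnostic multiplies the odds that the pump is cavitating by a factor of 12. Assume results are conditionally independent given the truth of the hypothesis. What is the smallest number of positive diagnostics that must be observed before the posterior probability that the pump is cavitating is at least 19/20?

4

Prior odds: 0.00125 ÷ 0.99875 = 1/799.
Likelihood ratio per positive diagnostic = 12.
Target posterior odds = 0.95/0.05 = 19.
Need (1/799) × 12ⁿ ≥ 19, i.e. 12ⁿ ≥ 15181.
12³ = 1728 falls short of 15181 but 12⁴ = 20736 reaches it, so n = 4.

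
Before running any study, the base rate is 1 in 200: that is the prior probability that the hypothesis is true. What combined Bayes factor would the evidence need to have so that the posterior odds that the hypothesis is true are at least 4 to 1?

796

Prior odds = 0.005/0.995 = 1/199.
Target odds = 4.
Required Bayes factor = 4 ÷ (1/199) = 796.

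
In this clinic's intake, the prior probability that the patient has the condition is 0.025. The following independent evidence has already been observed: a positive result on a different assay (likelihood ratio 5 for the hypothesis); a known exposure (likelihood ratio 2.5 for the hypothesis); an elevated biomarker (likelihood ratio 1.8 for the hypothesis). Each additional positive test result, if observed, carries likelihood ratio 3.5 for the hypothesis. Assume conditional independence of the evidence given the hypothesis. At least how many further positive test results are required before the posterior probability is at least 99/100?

5

Prior odds = 0.025/0.975 = 1/39.
Combined Bayes factor of the evidence already in hand = 5 × 2.5 × 1.8 = 22.5.
Odds after that evidence = (1/39) × 22.5 = 15/26.
Target odds = 0.99/0.01 = 99.
Need 3.5ⁿ ≥ 99 ÷ (15/26) = 171.6.
3.5⁴ = 150.0625 falls short of 171.6 but 3.5⁵ = 525.21875 reaches it, so n = 5.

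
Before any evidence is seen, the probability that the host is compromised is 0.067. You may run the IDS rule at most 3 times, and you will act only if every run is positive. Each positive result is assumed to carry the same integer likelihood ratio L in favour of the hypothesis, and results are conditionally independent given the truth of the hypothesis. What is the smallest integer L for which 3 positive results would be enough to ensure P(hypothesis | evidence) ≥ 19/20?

7

Prior odds = 0.067/0.933 = 67/933.
Target odds = 0.95/0.05 = 19.
Need L³ ≥ 19 ÷ (67/933) = 17727/67.
6³ = 216 < 17727/67 ≤ 343 = 7³, so L = 7.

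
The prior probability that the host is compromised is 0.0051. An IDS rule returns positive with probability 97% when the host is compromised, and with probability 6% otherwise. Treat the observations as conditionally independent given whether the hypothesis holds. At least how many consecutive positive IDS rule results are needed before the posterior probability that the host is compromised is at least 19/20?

3

Prior odds = 0.0051/0.9949 = 51/9949.
Likelihood ratio of a positive result = 0.97/0.06 = 97/6.
Target odds: 0.95 ÷ 0.05 = 19.
Require (97/6)ⁿ ≥ 19 ÷ (51/9949) = 189031/51.
(97/6)² = 9409/36 falls short of 189031/51 but (97/6)³ = 912673/216 reaches it, so n = 3.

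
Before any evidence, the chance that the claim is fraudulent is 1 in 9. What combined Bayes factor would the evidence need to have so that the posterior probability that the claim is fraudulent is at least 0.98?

392

Prior odds = (1/9)/(8/9) = 0.125.
Target odds = 0.98/0.02 = 49.
Required Bayes factor = 49 ÷ 0.125 = 392.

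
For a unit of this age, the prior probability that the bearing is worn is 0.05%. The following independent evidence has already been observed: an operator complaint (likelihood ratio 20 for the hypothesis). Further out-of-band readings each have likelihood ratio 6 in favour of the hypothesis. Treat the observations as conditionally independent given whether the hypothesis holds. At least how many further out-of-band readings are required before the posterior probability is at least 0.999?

7

Prior odds = 0.0005/0.9995 = 1/1999.
Bayes factor of the evidence already in hand = 20.
Odds after that evidence = (1/1999) × 20 = 20/1999.
Target odds = 0.999/0.001 = 999.
Need 6ⁿ ≥ 999 ÷ (20/1999) = 99850.05.
6⁶ = 46656 falls short of 99850.05 but 6⁷ = 279936 reaches it, so n = 7.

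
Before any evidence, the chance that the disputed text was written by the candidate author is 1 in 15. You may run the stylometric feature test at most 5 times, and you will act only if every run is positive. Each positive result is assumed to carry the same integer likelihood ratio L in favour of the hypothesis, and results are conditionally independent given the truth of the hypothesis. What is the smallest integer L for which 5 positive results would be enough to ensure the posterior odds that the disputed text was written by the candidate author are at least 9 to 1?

Prior odds = (1/15)/(14/15) = 1/14.
Target odds = 9.
Need L⁵ ≥ 9 ÷ (1/14) = 126.
2⁵ = 32 < 126 ≤ 243 = 3⁵, so L = 3.

3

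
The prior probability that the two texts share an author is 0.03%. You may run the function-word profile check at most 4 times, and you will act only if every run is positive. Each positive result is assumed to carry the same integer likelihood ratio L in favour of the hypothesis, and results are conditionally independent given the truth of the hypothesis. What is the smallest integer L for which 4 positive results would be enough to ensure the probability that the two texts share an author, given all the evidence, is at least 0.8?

Prior odds = 0.0003/0.9997 = 3/9997.
Target odds = 0.8/0.2 = 4.
Need L⁴ ≥ 4 ÷ (3/9997) = 39988/3.
10⁴ = 10000 < 39988/3 ≤ 14641 = 11⁴, so L = 11.

11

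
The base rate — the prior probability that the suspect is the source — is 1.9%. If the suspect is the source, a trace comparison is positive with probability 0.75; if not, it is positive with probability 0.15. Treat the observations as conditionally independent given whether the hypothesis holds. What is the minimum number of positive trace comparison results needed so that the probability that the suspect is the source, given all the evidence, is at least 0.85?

4

Prior odds = 0.019/0.981 = 19/981.
Likelihood ratio of a positive = 0.75/0.15 = 5.
Target odds: 0.85 ÷ 0.15 = 17/3.
Require 5ⁿ ≥ 17/3 ÷ (19/981) = 5559/19.
5³ = 125 falls short of 5559/19 but 5⁴ = 625 reaches it, so n = 4.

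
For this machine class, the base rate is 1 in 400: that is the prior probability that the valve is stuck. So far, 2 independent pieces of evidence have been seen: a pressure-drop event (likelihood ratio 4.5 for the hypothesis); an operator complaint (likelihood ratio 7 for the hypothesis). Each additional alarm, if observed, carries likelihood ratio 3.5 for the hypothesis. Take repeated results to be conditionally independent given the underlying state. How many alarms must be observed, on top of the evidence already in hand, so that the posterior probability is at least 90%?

Prior odds = 0.0025/0.9975 = 1/399.
Combined Bayes factor of the evidence already in hand = 4.5 × 7 = 31.5.
Odds after that evidence = (1/399) × 31.5 = 3/38.
Target odds = 0.9/0.1 = 9.
Need 3.5ⁿ ≥ 9 ÷ (3/38) = 114.
3.5³ = 42.875 falls short of 114 but 3.5⁴ = 150.0625 reaches it, so n = 4.

4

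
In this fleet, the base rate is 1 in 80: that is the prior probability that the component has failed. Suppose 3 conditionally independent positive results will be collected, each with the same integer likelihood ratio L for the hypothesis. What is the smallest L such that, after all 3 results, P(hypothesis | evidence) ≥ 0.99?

20

Prior odds = 0.0125/0.9875 = 1/79.
Target odds = 0.99/0.01 = 99.
Need L³ ≥ 99 ÷ (1/79) = 7821.
19³ = 6859 < 7821 ≤ 8000 = 20³, so L = 20.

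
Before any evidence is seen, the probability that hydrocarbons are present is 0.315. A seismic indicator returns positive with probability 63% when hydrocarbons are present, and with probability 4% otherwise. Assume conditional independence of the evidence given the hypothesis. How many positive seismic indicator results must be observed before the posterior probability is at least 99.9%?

Prior odds: 0.315 ÷ 0.685 = 63/137.
Likelihood ratio of a positive result = 0.63/0.04 = 15.75.
Target odds: 0.999 ÷ 0.001 = 999.
Require 15.75ⁿ ≥ 999 ÷ (63/137) = 15207/7.
15.75² = 248.0625 falls short of 15207/7 but 15.75³ = 3906.984375 reaches it, so n = 3.

3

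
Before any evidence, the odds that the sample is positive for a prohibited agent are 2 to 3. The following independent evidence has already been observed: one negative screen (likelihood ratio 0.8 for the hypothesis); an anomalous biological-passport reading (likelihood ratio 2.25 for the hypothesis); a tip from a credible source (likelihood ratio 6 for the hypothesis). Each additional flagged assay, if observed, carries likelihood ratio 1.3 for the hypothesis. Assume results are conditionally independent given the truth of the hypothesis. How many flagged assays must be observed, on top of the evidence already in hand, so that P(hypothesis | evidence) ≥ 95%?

4

Prior odds = 2/3.
Combined Bayes factor of the evidence already in hand = 0.8 × 2.25 × 6 = 10.8.
Odds after that evidence = (2/3) × 10.8 = 7.2.
Target odds = 0.95/0.05 = 19.
Need 1.3ⁿ ≥ 19 ÷ 7.2 = 95/36.
1.3³ = 2.197 falls short of 95/36 but 1.3⁴ = 2.8561 reaches it, so n = 4.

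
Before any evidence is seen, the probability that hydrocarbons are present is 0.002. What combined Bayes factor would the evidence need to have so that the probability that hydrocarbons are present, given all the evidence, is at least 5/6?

2495

Prior odds = 0.002/0.998 = 1/499.
Target odds = (5/6)/(1/6) = 5.
Required Bayes factor = 5 ÷ (1/499) = 2495.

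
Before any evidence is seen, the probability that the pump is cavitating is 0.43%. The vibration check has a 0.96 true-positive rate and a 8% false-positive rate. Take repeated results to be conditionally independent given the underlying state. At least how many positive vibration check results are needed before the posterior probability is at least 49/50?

Prior odds = 0.0043/0.9957 = 43/9957.
Likelihood ratio of a positive result = 0.96/0.08 = 12.
Target posterior odds = 0.98/0.02 = 49.
Need (43/9957) × 12ⁿ ≥ 49, i.e. 12ⁿ ≥ 487893/43.
12³ = 1728 falls short of 487893/43 but 12⁴ = 20736 reaches it, so n = 4.

4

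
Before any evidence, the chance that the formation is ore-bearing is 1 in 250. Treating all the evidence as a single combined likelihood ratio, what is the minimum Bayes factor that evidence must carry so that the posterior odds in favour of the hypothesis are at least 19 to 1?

Prior odds = 0.004/0.996 = 1/249.
Target odds = 19.
Required Bayes factor = 19 ÷ (1/249) = 4731.

4731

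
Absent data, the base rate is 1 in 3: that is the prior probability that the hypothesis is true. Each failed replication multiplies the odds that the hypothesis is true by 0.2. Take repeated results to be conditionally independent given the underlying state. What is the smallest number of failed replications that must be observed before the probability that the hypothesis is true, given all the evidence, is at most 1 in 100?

3

Prior odds: (1/3) ÷ (2/3) = 0.5.
Likelihood ratio per failed replication = 0.2.
Target posterior odds = 0.01/0.99 = 1/99.
Need 0.5 × 0.2ⁿ ≤ 1/99, i.e. 0.2ⁿ ≤ 2/99.
0.2² = 0.04 is still above 2/99 but 0.2³ = 0.008 is at or below it, so n = 3.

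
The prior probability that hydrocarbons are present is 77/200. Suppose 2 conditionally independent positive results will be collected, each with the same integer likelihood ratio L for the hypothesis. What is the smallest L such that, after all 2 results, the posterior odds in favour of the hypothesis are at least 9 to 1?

4

Prior odds = 0.385/0.615 = 77/123.
Target odds = 9.
Need L² ≥ 9 ÷ (77/123) = 1107/77.
3² = 9 < 1107/77 ≤ 16 = 4², so L = 4.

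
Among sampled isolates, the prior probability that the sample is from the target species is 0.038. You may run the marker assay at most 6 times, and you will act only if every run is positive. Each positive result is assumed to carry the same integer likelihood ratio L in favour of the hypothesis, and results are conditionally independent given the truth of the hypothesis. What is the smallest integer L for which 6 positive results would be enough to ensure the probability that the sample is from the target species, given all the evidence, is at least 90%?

3

Prior odds = 0.038/0.962 = 19/481.
Target odds = 0.9/0.1 = 9.
Need L⁶ ≥ 9 ÷ (19/481) = 4329/19.
2⁶ = 64 < 4329/19 ≤ 729 = 3⁶, so L = 3.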